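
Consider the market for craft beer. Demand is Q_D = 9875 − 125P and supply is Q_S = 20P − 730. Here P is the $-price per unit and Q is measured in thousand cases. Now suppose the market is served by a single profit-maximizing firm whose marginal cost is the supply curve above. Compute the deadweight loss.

$228.78 thousand

In inverse form: demand P = 79 − 0.008Q, supply P = 36.5 + 0.05Q.
Competitive equilibrium: 79 − 0.008Q = 36.5 + 0.05Q → Q* = 732.7586, P* = 73.1379.
Marginal revenue: MR = 79 − 0.016Q. Set MR = MC: 79 − 0.016Q = 36.5 + 0.05Q → Q_m = 643.9394.
Price P_m = 79 − 0.008·643.9394 = 73.8485; MC(Q_m) = 36.5 + 0.05·643.9394 = 68.697.
Competitive Q* = 732.7586, so ΔQ = 88.8192; wedge = 73.8485 − 68.697 = 5.1515.
Deadweight loss = ½ × 88.8192 × 5.1515 = $228.78 thousand.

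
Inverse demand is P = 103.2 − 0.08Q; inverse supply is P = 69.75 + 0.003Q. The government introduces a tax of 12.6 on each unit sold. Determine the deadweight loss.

Competitive equilibrium: 103.2 − 0.08Q = 69.75 + 0.003Q → Q* = 403.012, P* = 70.959.
With the tax, the buyer price exceeds the seller price by 12.6: (103.2 − 0.08Q) − (69.75 + 0.003Q) = 12.6 → Q' = 251.2048.
ΔQ = 403.012 − 251.2048 = 151.8072; the wedge equals the tax, 12.6.
Welfare loss = ½ × 151.8072 × 12.6 = 956.39.

956.39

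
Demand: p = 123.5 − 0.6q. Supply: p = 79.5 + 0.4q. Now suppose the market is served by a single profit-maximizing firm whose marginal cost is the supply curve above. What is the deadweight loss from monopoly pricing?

136.125

Competitive equilibrium: 123.5 − 0.6q = 79.5 + 0.4q → q* = 44, p* = 97.1.
Marginal revenue: MR = 123.5 − 1.2q. Set MR = MC: 123.5 − 1.2q = 79.5 + 0.4q → q_m = 27.5.
Price p_m = 123.5 − 0.6·27.5 = 107; MC(q_m) = 79.5 + 0.4·27.5 = 90.5.
Competitive q* = 44, so Δq = 16.5; wedge = 107 − 90.5 = 16.5.
The triangle = ½ × 16.5 × 16.5 = 136.125.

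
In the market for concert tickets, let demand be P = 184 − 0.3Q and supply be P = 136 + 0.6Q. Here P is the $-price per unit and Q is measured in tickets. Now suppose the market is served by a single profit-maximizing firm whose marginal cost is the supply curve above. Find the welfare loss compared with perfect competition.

$80

Competitive equilibrium: 184 − 0.3Q = 136 + 0.6Q → Q* = 53.3333, P* = 168.
Marginal revenue: MR = 184 − 0.6Q. Set MR = MC: 184 − 0.6Q = 136 + 0.6Q → Q_m = 40.
Price P_m = 184 − 0.3·40 = 172; MC(Q_m) = 136 + 0.6·40 = 160.
Competitive Q* = 53.3333, so ΔQ = 13.3333; wedge = 172 − 160 = 12.
The triangle = ½ × 13.3333 × 12 = $80.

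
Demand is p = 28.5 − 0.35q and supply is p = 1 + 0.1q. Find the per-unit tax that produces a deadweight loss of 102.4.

9.6

Competitive equilibrium: 28.5 − 0.35q = 1 + 0.1q → q* = 61.1111, p* = 7.1111.
A tax t gives Δq = t/0.45 and wedge t, so DWL = t²/0.9.
t²/0.9 = 102.4 → t² = 92.16 → t = 9.6.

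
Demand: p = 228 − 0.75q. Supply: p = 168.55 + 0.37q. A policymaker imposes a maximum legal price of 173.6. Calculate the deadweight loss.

870.72

Competitive equilibrium: 228 − 0.75q = 168.55 + 0.37q → q* = 53.08036, p* = 188.18973.
At the ceiling p = 173.6, quantity supplied = (173.6 − 168.55)/0.37 = 13.64865.
Willingness to pay at q' = 13.64865: 228 − 0.75·13.64865 = 217.76351.
Δq = 53.08036 − 13.64865 = 39.43171; wedge = 217.76351 − 173.6 = 44.16351.
DWL = ½ × 39.43171 × 44.16351 = 870.72.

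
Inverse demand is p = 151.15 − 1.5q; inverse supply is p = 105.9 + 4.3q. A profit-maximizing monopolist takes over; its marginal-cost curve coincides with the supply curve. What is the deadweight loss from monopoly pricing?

Competitive equilibrium: 151.15 − 1.5q = 105.9 + 4.3q → q* = 7.8017, p* = 139.4474.
Marginal revenue: MR = 151.15 − 3q. Set MR = MC: 151.15 − 3q = 105.9 + 4.3q → q_m = 6.1986.
Price p_m = 151.15 − 1.5·6.1986 = 141.8521; MC(q_m) = 105.9 + 4.3·6.1986 = 132.554.
Competitive q* = 7.8017, so Δq = 1.6031; wedge = 141.8521 − 132.554 = 9.2981.
The triangle = ½ × 1.6031 × 9.2981 = 7.45.

7.45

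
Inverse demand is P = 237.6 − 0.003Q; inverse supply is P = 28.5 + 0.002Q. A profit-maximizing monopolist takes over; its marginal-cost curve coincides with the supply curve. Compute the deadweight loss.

614852.02

Competitive equilibrium: 237.6 − 0.003Q = 28.5 + 0.002Q → Q* = 41820, P* = 112.14.
Marginal revenue: MR = 237.6 − 0.006Q. Set MR = MC: 237.6 − 0.006Q = 28.5 + 0.002Q → Q_m = 26137.5.
Price P_m = 237.6 − 0.003·26137.5 = 159.1875; MC(Q_m) = 28.5 + 0.002·26137.5 = 80.775.
Competitive Q* = 41820, so ΔQ = 15682.5; wedge = 159.1875 − 80.775 = 78.4125.
Deadweight loss = ½ × 15682.5 × 78.4125 = 614852.02.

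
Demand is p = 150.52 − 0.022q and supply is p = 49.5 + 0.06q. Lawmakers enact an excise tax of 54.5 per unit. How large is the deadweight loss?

18111.28

Competitive equilibrium: 150.52 − 0.022q = 49.5 + 0.06q → q* = 1231.9512, p* = 123.4171.
With the tax, the buyer price exceeds the seller price by 54.5: (150.52 − 0.022q) − (49.5 + 0.06q) = 54.5 → q' = 567.3171.
Δq = 1231.9512 − 567.3171 = 664.6341; the wedge equals the tax, 54.5.
DWL = ½ × 664.6341 × 54.5 = 18111.28.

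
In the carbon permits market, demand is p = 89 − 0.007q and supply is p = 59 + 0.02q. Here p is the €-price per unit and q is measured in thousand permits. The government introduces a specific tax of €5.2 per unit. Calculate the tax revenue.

Competitive equilibrium: 89 − 0.007q = 59 + 0.02q → q* = 1111.1111, p* = 81.2222.
With the tax, the buyer price exceeds the seller price by 5.2: (89 − 0.007q) − (59 + 0.02q) = 5.2 → q' = 918.5185.
Tax revenue = 5.2 × 918.5185 = €4776.30 thousand.

€4776.30 thousand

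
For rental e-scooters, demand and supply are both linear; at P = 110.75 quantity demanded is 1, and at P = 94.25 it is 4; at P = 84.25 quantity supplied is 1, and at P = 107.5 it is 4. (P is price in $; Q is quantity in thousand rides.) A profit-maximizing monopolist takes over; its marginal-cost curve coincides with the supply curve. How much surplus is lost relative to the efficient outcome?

Demand slope = (94.25 − 110.75)/(4 − 1) = −5.5, so P = 116.25 − 5.5Q.
Supply slope = (107.5 − 84.25)/(4 − 1) = 7.75, so P = 76.5 + 7.75Q.
Competitive equilibrium: 116.25 − 5.5Q = 76.5 + 7.75Q → Q* = 3, P* = 99.75.
Marginal revenue: MR = 116.25 − 11Q. Set MR = MC: 116.25 − 11Q = 76.5 + 7.75Q → Q_m = 2.12.
Price P_m = 116.25 − 5.5·2.12 = 104.59; MC(Q_m) = 76.5 + 7.75·2.12 = 92.93.
Competitive Q* = 3, so ΔQ = 0.88; wedge = 104.59 − 92.93 = 11.66.
Deadweight loss = ½ × 0.88 × 11.66 = $5.13 thousand.

$5.13 thousand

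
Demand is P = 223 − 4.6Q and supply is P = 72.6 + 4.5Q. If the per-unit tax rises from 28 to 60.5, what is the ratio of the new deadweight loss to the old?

4.669

Competitive equilibrium: 223 − 4.6Q = 72.6 + 4.5Q → Q* = 16.5275, P* = 146.9736.
For a per-unit tax t: ΔQ = t/9.1, so DWL = ½·t·(t/9.1) = t²/18.2.
At t = 28: DWL = 43.077. At t = 60.5: DWL = 201.113.
Ratio = (60.5/28)² = 4.669.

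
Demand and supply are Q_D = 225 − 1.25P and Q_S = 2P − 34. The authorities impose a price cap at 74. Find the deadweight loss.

84.25

In inverse form: demand P = 180 − 0.8Q, supply P = 17 + 0.5Q.
Competitive equilibrium: 180 − 0.8Q = 17 + 0.5Q → Q* = 125.3846, P* = 79.6923.
At the ceiling P = 74, quantity supplied = (74 − 17)/0.5 = 114.
Willingness to pay at Q' = 114: 180 − 0.8·114 = 88.8.
ΔQ = 125.3846 − 114 = 11.3846; wedge = 88.8 − 74 = 14.8.
Deadweight loss = ½ × 11.3846 × 14.8 = 84.25.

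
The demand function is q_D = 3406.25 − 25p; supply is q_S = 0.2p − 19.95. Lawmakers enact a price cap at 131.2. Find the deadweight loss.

In inverse form: demand p = 136.25 − 0.04q, supply p = 99.75 + 5q.
Competitive equilibrium: 136.25 − 0.04q = 99.75 + 5q → q* = 7.2421, p* = 135.9603.
At the ceiling p = 131.2, quantity supplied = (131.2 − 99.75)/5 = 6.29.
Willingness to pay at q' = 6.29: 136.25 − 0.04·6.29 = 135.9984.
Δq = 7.2421 − 6.29 = 0.9521; wedge = 135.9984 − 131.2 = 4.7984.
The triangle = ½ × 0.9521 × 4.7984 = 2.28.

2.28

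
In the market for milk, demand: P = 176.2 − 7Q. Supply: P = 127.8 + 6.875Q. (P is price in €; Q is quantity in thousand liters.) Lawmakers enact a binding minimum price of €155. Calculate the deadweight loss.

€1.47 thousand

Competitive equilibrium: 176.2 − 7Q = 127.8 + 6.875Q → Q* = 3.4883, P* = 151.782.
At the floor P = 155, quantity demanded = (176.2 − 155)/7 = 3.0286.
Sellers' marginal cost at Q' = 3.0286: 127.8 + 6.875·3.0286 = 148.6216.
ΔQ = 3.4883 − 3.0286 = 0.4597; wedge = 155 − 148.6216 = 6.3784.
Welfare loss = ½ × 0.4597 × 6.3784 = €1.47 thousand.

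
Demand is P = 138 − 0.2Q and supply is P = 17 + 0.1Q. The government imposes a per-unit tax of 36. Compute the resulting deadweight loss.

2160

Competitive equilibrium: 138 − 0.2Q = 17 + 0.1Q → Q* = 403.3333, P* = 57.3333.
With the tax, the buyer price exceeds the seller price by 36: (138 − 0.2Q) − (17 + 0.1Q) = 36 → Q' = 283.3333.
ΔQ = 403.3333 − 283.3333 = 120; the wedge equals the tax, 36.
Welfare loss = ½ × 120 × 36 = 2160.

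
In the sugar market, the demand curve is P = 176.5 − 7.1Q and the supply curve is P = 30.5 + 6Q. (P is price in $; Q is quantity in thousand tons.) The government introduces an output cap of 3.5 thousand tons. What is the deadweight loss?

Competitive equilibrium: 176.5 − 7.1Q = 30.5 + 6Q → Q* = 11.14504, P* = 97.37023.
At Q = 3.5: demand price = 176.5 − 7.1·3.5 = 151.65; supply price = 30.5 + 6·3.5 = 51.5.
ΔQ = 11.14504 − 3.5 = 7.64504; wedge = 151.65 − 51.5 = 100.15.
DWL = ½ × 7.64504 × 100.15 = $382.83 thousand.

$382.83 thousand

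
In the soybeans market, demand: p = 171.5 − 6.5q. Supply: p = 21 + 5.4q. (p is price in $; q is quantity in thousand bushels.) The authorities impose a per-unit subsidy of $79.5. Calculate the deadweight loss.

$265.56 thousand

Competitive equilibrium: 171.5 − 6.5q = 21 + 5.4q → q* = 12.64706, p* = 89.29412.
The subsidy lowers effective supply by 79.5: p = 5.4q − 58.5.
New quantity: 171.5 − 6.5q = 5.4q − 58.5 → q' = 19.32773.
Overproduction Δq = 19.32773 − 12.64706 = 6.68067; wedge = subsidy = 79.5.
DWL = ½ × 6.68067 × 79.5 = $265.56 thousand.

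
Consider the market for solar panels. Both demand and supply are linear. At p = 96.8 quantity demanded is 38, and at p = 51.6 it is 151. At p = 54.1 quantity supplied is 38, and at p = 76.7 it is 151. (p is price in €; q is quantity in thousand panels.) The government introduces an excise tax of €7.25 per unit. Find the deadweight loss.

Demand slope = (51.6 − 96.8)/(151 − 38) = −0.4, so p = 112 − 0.4q.
Supply slope = (76.7 − 54.1)/(151 − 38) = 0.2, so p = 46.5 + 0.2q.
Competitive equilibrium: 112 − 0.4q = 46.5 + 0.2q → q* = 109.1667, p* = 68.3333.
With the tax, the buyer price exceeds the seller price by 7.25: (112 − 0.4q) − (46.5 + 0.2q) = 7.25 → q' = 97.0833.
Δq = 109.1667 − 97.0833 = 12.0834; the wedge equals the tax, 7.25.
The triangle = ½ × 12.0834 × 7.25 = €43.80 thousand.

€43.80 thousand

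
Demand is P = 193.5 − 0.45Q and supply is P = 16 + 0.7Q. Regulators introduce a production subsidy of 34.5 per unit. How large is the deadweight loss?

517.50

Competitive equilibrium: 193.5 − 0.45Q = 16 + 0.7Q → Q* = 154.3478, P* = 124.0435.
The subsidy lowers effective supply by 34.5: P = 0.7Q − 18.5.
New quantity: 193.5 − 0.45Q = 0.7Q − 18.5 → Q' = 184.3478.
Overproduction ΔQ = 184.3478 − 154.3478 = 30; wedge = subsidy = 34.5.
Deadweight loss = ½ × 30 × 34.5 = 517.50.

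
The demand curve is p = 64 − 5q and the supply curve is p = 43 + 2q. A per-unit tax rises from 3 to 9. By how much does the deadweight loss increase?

5.14

Competitive equilibrium: 64 − 5q = 43 + 2q → q* = 3, p* = 49.
For a per-unit tax t: Δq = t/7, so DWL = ½·t·(t/7) = t²/14.
At t = 3: DWL = 0.643. At t = 9: DWL = 5.786.
Increase = 5.786 − 0.643 = 5.14.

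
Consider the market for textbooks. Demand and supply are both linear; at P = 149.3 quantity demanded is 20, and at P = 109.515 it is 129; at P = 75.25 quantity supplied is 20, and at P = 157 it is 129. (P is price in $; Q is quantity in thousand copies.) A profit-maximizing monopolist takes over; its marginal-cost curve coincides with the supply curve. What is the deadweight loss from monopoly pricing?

Demand slope = (109.515 − 149.3)/(129 − 20) = −0.365, so P = 156.6 − 0.365Q.
Supply slope = (157 − 75.25)/(129 − 20) = 0.75, so P = 60.25 + 0.75Q.
Competitive equilibrium: 156.6 − 0.365Q = 60.25 + 0.75Q → Q* = 86.4126, P* = 125.0594.
Marginal revenue: MR = 156.6 − 0.73Q. Set MR = MC: 156.6 − 0.73Q = 60.25 + 0.75Q → Q_m = 65.1014.
Price P_m = 156.6 − 0.365·65.1014 = 132.838; MC(Q_m) = 60.25 + 0.75·65.1014 = 109.0761.
Competitive Q* = 86.4126, so ΔQ = 21.3112; wedge = 132.838 − 109.0761 = 23.7619.
DWL = ½ × 21.3112 × 23.7619 = $253.20 thousand.

$253.20 thousand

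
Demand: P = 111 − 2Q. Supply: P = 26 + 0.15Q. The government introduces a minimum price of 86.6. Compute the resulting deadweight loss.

Competitive equilibrium: 111 − 2Q = 26 + 0.15Q → Q* = 39.5349, P* = 31.9302.
At the floor P = 86.6, quantity demanded = (111 − 86.6)/2 = 12.2.
Sellers' marginal cost at Q' = 12.2: 26 + 0.15·12.2 = 27.83.
ΔQ = 39.5349 − 12.2 = 27.3349; wedge = 86.6 − 27.83 = 58.77.
The triangle = ½ × 27.3349 × 58.77 = 803.24.

803.24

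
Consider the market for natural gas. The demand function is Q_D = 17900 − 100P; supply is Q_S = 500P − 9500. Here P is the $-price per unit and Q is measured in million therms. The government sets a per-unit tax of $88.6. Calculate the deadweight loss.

In inverse form: demand P = 179 − 0.01Q, supply P = 19 + 0.002Q.
Competitive equilibrium: 179 − 0.01Q = 19 + 0.002Q → Q* = 13333.3333, P* = 45.6667.
With the tax, the buyer price exceeds the seller price by 88.6: (179 − 0.01Q) − (19 + 0.002Q) = 88.6 → Q' = 5950.
ΔQ = 13333.3333 − 5950 = 7383.3333; the wedge equals the tax, 88.6.
Welfare loss = ½ × 7383.3333 × 88.6 = $327081.67 million.

$327081.67 million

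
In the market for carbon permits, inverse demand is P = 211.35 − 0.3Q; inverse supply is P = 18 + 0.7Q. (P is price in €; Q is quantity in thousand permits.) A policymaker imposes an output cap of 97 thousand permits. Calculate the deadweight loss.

Competitive equilibrium: 211.35 − 0.3Q = 18 + 0.7Q → Q* = 193.35, P* = 153.345.
At Q = 97: demand price = 211.35 − 0.3·97 = 182.25; supply price = 18 + 0.7·97 = 85.9.
ΔQ = 193.35 − 97 = 96.35; wedge = 182.25 − 85.9 = 96.35.
DWL = ½ × 96.35 × 96.35 = €4641.66 thousand.

€4641.66 thousand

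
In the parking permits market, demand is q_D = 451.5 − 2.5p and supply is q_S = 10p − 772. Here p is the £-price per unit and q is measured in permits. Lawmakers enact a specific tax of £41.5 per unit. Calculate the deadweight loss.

In inverse form: demand p = 180.6 − 0.4q, supply p = 77.2 + 0.1q.
Competitive equilibrium: 180.6 − 0.4q = 77.2 + 0.1q → q* = 206.8, p* = 97.88.
With the tax, the buyer price exceeds the seller price by 41.5: (180.6 − 0.4q) − (77.2 + 0.1q) = 41.5 → q' = 123.8.
Δq = 206.8 − 123.8 = 83; the wedge equals the tax, 41.5.
Welfare loss = ½ × 83 × 41.5 = £1722.25.

£1722.25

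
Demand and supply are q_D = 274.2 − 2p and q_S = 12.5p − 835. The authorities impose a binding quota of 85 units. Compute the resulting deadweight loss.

In inverse form: demand p = 137.1 − 0.5q, supply p = 66.8 + 0.08q.
Competitive equilibrium: 137.1 − 0.5q = 66.8 + 0.08q → q* = 121.2069, p* = 76.4966.
At q = 85: demand price = 137.1 − 0.5·85 = 94.6; supply price = 66.8 + 0.08·85 = 73.6.
Δq = 121.2069 − 85 = 36.2069; wedge = 94.6 − 73.6 = 21.
Welfare loss = ½ × 36.2069 × 21 = 380.17.

380.17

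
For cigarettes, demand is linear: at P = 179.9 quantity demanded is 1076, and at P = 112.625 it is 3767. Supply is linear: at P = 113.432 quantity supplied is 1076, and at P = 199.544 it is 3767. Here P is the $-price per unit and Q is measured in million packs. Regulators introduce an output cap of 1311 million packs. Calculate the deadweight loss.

$24708.27 million

Demand slope = (112.625 − 179.9)/(3767 − 1076) = −0.025, so P = 206.8 − 0.025Q.
Supply slope = (199.544 − 113.432)/(3767 − 1076) = 0.032, so P = 79 + 0.032Q.
Competitive equilibrium: 206.8 − 0.025Q = 79 + 0.032Q → Q* = 2242.10526, P* = 150.74737.
At Q = 1311: demand price = 206.8 − 0.025·1311 = 174.025; supply price = 79 + 0.032·1311 = 120.952.
ΔQ = 2242.10526 − 1311 = 931.10526; wedge = 174.025 − 120.952 = 53.073.
Deadweight loss = ½ × 931.10526 × 53.073 = $24708.27 million.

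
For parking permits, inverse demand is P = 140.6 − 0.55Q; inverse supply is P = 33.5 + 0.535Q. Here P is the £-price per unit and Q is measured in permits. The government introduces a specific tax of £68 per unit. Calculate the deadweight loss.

Competitive equilibrium: 140.6 − 0.55Q = 33.5 + 0.535Q → Q* = 98.7097, P* = 86.3097.
With the tax, the buyer price exceeds the seller price by 68: (140.6 − 0.55Q) − (33.5 + 0.535Q) = 68 → Q' = 36.0369.
ΔQ = 98.7097 − 36.0369 = 62.6728; the wedge equals the tax, 68.
The triangle = ½ × 62.6728 × 68 = £2130.88.

£2130.88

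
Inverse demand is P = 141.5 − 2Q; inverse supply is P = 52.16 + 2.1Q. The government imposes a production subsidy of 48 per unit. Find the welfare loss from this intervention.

Competitive equilibrium: 141.5 − 2Q = 52.16 + 2.1Q → Q* = 21.7902, P* = 97.9195.
The subsidy lowers effective supply by 48: P = 4.16 + 2.1Q.
New quantity: 141.5 − 2Q = 4.16 + 2.1Q → Q' = 33.4976.
Overproduction ΔQ = 33.4976 − 21.7902 = 11.7074; wedge = subsidy = 48.
Deadweight loss = ½ × 11.7074 × 48 = 280.98.

280.98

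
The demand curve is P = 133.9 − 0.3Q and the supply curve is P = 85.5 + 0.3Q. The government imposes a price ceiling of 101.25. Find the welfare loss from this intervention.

238.01

Competitive equilibrium: 133.9 − 0.3Q = 85.5 + 0.3Q → Q* = 80.6667, P* = 109.7.
At the ceiling P = 101.25, quantity supplied = (101.25 − 85.5)/0.3 = 52.5.
Willingness to pay at Q' = 52.5: 133.9 − 0.3·52.5 = 118.15.
ΔQ = 80.6667 − 52.5 = 28.1667; wedge = 118.15 − 101.25 = 16.9.
Deadweight loss = ½ × 28.1667 × 16.9 = 238.01.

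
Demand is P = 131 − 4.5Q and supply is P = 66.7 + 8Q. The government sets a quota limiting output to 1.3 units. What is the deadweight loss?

92.35

Competitive equilibrium: 131 − 4.5Q = 66.7 + 8Q → Q* = 5.144, P* = 107.852.
At Q = 1.3: demand price = 131 − 4.5·1.3 = 125.15; supply price = 66.7 + 8·1.3 = 77.1.
ΔQ = 5.144 − 1.3 = 3.844; wedge = 125.15 − 77.1 = 48.05.
Welfare loss = ½ × 3.844 × 48.05 = 92.35.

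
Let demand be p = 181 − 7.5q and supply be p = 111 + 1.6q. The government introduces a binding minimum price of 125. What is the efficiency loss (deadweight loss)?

Competitive equilibrium: 181 − 7.5q = 111 + 1.6q → q* = 7.6923, p* = 123.3077.
At the floor p = 125, quantity demanded = (181 − 125)/7.5 = 7.4667.
Sellers' marginal cost at q' = 7.4667: 111 + 1.6·7.4667 = 122.9467.
Δq = 7.6923 − 7.4667 = 0.2256; wedge = 125 − 122.9467 = 2.0533.
Welfare loss = ½ × 0.2256 × 2.0533 = 0.23.

0.23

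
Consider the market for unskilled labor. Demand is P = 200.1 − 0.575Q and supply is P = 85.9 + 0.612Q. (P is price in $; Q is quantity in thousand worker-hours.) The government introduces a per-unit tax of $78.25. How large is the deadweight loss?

Competitive equilibrium: 200.1 − 0.575Q = 85.9 + 0.612Q → Q* = 96.2089, P* = 144.7799.
With the tax, the buyer price exceeds the seller price by 78.25: (200.1 − 0.575Q) − (85.9 + 0.612Q) = 78.25 → Q' = 30.2864.
ΔQ = 96.2089 − 30.2864 = 65.9225; the wedge equals the tax, 78.25.
The triangle = ½ × 65.9225 × 78.25 = $2579.22 thousand.

$2579.22 thousand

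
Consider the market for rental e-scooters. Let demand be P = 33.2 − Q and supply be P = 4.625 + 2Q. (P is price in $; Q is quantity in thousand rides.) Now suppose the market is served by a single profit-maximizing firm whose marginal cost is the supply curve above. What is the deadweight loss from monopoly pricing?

Competitive equilibrium: 33.2 − Q = 4.625 + 2Q → Q* = 9.525, P* = 23.675.
Marginal revenue: MR = 33.2 − 2Q. Set MR = MC: 33.2 − 2Q = 4.625 + 2Q → Q_m = 7.1438.
Price P_m = 33.2 − 1·7.1438 = 26.0562; MC(Q_m) = 4.625 + 2·7.1438 = 18.9126.
Competitive Q* = 9.525, so ΔQ = 2.3812; wedge = 26.0562 − 18.9126 = 7.1436.
Deadweight loss = ½ × 2.3812 × 7.1436 = $8.51 thousand.

$8.51 thousand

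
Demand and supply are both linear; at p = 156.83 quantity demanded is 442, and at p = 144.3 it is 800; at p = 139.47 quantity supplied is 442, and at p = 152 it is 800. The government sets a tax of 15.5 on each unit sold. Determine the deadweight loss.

Demand slope = (144.3 − 156.83)/(800 − 442) = −0.035, so p = 172.3 − 0.035q.
Supply slope = (152 − 139.47)/(800 − 442) = 0.035, so p = 124 + 0.035q.
Competitive equilibrium: 172.3 − 0.035q = 124 + 0.035q → q* = 690, p* = 148.15.
With the tax, the buyer price exceeds the seller price by 15.5: (172.3 − 0.035q) − (124 + 0.035q) = 15.5 → q' = 468.5714.
Δq = 690 − 468.5714 = 221.4286; the wedge equals the tax, 15.5.
Deadweight loss = ½ × 221.4286 × 15.5 = 1716.07.

1716.07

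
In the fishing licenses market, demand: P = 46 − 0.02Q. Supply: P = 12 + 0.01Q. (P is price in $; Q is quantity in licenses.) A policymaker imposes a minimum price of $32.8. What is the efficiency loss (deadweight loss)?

Competitive equilibrium: 46 − 0.02Q = 12 + 0.01Q → Q* = 1133.3333, P* = 23.3333.
At the floor P = 32.8, quantity demanded = (46 − 32.8)/0.02 = 660.
Sellers' marginal cost at Q' = 660: 12 + 0.01·660 = 18.6.
ΔQ = 1133.3333 − 660 = 473.3333; wedge = 32.8 − 18.6 = 14.2.
The triangle = ½ × 473.3333 × 14.2 = $3360.67.

$3360.67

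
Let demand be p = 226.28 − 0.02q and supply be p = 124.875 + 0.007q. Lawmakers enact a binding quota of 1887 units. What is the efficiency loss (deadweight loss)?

Competitive equilibrium: 226.28 − 0.02q = 124.875 + 0.007q → q* = 3755.7407, p* = 151.1652.
At q = 1887: demand price = 226.28 − 0.02·1887 = 188.54; supply price = 124.875 + 0.007·1887 = 138.084.
Δq = 3755.7407 − 1887 = 1868.7407; wedge = 188.54 − 138.084 = 50.456.
Deadweight loss = ½ × 1868.7407 × 50.456 = 47144.59.

47144.59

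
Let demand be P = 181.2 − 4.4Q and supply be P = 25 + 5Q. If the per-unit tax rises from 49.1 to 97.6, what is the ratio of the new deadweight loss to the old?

Competitive equilibrium: 181.2 − 4.4Q = 25 + 5Q → Q* = 16.617, P* = 108.0851.
For a per-unit tax t: ΔQ = t/9.4, so DWL = ½·t·(t/9.4) = t²/18.8.
At t = 49.1: DWL = 128.235. At t = 97.6: DWL = 506.689.
Ratio = (97.6/49.1)² = 3.951.

3.951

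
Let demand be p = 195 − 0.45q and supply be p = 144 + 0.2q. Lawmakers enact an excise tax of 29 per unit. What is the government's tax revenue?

981.54

Competitive equilibrium: 195 − 0.45q = 144 + 0.2q → q* = 78.4615, p* = 159.6923.
With the tax, the buyer price exceeds the seller price by 29: (195 − 0.45q) − (144 + 0.2q) = 29 → q' = 33.8462.
Tax revenue = 29 × 33.8462 = 981.54.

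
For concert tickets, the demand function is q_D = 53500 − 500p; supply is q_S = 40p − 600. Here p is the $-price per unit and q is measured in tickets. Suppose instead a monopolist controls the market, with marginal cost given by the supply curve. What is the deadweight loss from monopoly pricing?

$745.50

In inverse form: demand p = 107 − 0.002q, supply p = 15 + 0.025q.
Competitive equilibrium: 107 − 0.002q = 15 + 0.025q → q* = 3407.40741, p* = 100.18519.
Marginal revenue: MR = 107 − 0.004q. Set MR = MC: 107 − 0.004q = 15 + 0.025q → q_m = 3172.41379.
Price p_m = 107 − 0.002·3172.41379 = 100.65517; MC(q_m) = 15 + 0.025·3172.41379 = 94.31034.
Competitive q* = 3407.40741, so Δq = 234.99362; wedge = 100.65517 − 94.31034 = 6.34483.
Welfare loss = ½ × 234.99362 × 6.34483 = $745.50.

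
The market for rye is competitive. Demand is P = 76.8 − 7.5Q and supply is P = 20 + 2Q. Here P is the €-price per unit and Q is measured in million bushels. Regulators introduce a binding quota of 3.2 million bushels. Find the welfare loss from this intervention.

Competitive equilibrium: 76.8 − 7.5Q = 20 + 2Q → Q* = 5.9789, P* = 31.9579.
At Q = 3.2: demand price = 76.8 − 7.5·3.2 = 52.8; supply price = 20 + 2·3.2 = 26.4.
ΔQ = 5.9789 − 3.2 = 2.7789; wedge = 52.8 − 26.4 = 26.4.
DWL = ½ × 2.7789 × 26.4 = €36.68 million.

€36.68 million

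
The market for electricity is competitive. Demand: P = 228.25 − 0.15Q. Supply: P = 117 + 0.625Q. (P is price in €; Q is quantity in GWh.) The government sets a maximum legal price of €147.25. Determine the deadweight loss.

€3508.12

Competitive equilibrium: 228.25 − 0.15Q = 117 + 0.625Q → Q* = 143.5484, P* = 206.7177.
At the ceiling P = 147.25, quantity supplied = (147.25 − 117)/0.625 = 48.4.
Willingness to pay at Q' = 48.4: 228.25 − 0.15·48.4 = 220.99.
ΔQ = 143.5484 − 48.4 = 95.1484; wedge = 220.99 − 147.25 = 73.74.
The triangle = ½ × 95.1484 × 73.74 = €3508.12.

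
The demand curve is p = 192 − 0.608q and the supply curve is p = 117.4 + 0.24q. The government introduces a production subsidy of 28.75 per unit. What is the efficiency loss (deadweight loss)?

487.36

Competitive equilibrium: 192 − 0.608q = 117.4 + 0.24q → q* = 87.9717, p* = 138.5132.
The subsidy lowers effective supply by 28.75: p = 88.65 + 0.24q.
New quantity: 192 − 0.608q = 88.65 + 0.24q → q' = 121.875.
Overproduction Δq = 121.875 − 87.9717 = 33.9033; wedge = subsidy = 28.75.
Welfare loss = ½ × 33.9033 × 28.75 = 487.36.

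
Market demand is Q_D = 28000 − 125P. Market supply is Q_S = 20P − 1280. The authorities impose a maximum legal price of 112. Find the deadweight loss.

93816.06

In inverse form: demand P = 224 − 0.008Q, supply P = 64 + 0.05Q.
Competitive equilibrium: 224 − 0.008Q = 64 + 0.05Q → Q* = 2758.6207, P* = 201.931.
At the ceiling P = 112, quantity supplied = (112 − 64)/0.05 = 960.
Willingness to pay at Q' = 960: 224 − 0.008·960 = 216.32.
ΔQ = 2758.6207 − 960 = 1798.6207; wedge = 216.32 − 112 = 104.32.
Welfare loss = ½ × 1798.6207 × 104.32 = 93816.06.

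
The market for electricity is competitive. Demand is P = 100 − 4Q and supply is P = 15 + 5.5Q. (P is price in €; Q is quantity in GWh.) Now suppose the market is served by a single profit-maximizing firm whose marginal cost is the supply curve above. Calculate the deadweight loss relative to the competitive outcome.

Competitive equilibrium: 100 − 4Q = 15 + 5.5Q → Q* = 8.9474, P* = 64.2105.
Marginal revenue: MR = 100 − 8Q. Set MR = MC: 100 − 8Q = 15 + 5.5Q → Q_m = 6.2963.
Price P_m = 100 − 4·6.2963 = 74.8148; MC(Q_m) = 15 + 5.5·6.2963 = 49.6297.
Competitive Q* = 8.9474, so ΔQ = 2.6511; wedge = 74.8148 − 49.6297 = 25.1851.
DWL = ½ × 2.6511 × 25.1851 = €33.38.

€33.38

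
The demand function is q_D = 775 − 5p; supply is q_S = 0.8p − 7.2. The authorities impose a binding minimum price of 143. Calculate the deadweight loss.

In inverse form: demand p = 155 − 0.2q, supply p = 9 + 1.25q.
Competitive equilibrium: 155 − 0.2q = 9 + 1.25q → q* = 100.68966, p* = 134.86207.
At the floor p = 143, quantity demanded = (155 − 143)/0.2 = 60.
Sellers' marginal cost at q' = 60: 9 + 1.25·60 = 84.
Δq = 100.68966 − 60 = 40.68966; wedge = 143 − 84 = 59.
The triangle = ½ × 40.68966 × 59 = 1200.34.

1200.34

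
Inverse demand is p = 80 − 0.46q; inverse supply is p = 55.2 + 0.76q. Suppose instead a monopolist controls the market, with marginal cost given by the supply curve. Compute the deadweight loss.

18.90

Competitive equilibrium: 80 − 0.46q = 55.2 + 0.76q → q* = 20.3279, p* = 70.6492.
Marginal revenue: MR = 80 − 0.92q. Set MR = MC: 80 − 0.92q = 55.2 + 0.76q → q_m = 14.7619.
Price p_m = 80 − 0.46·14.7619 = 73.2095; MC(q_m) = 55.2 + 0.76·14.7619 = 66.419.
Competitive q* = 20.3279, so Δq = 5.566; wedge = 73.2095 − 66.419 = 6.7905.
Welfare loss = ½ × 5.566 × 6.7905 = 18.90.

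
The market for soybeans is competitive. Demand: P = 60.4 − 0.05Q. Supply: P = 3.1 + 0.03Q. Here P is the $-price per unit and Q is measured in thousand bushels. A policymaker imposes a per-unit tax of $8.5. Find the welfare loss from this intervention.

Competitive equilibrium: 60.4 − 0.05Q = 3.1 + 0.03Q → Q* = 716.25, P* = 24.5875.
With the tax, the buyer price exceeds the seller price by 8.5: (60.4 − 0.05Q) − (3.1 + 0.03Q) = 8.5 → Q' = 610.
ΔQ = 716.25 − 610 = 106.25; the wedge equals the tax, 8.5.
Deadweight loss = ½ × 106.25 × 8.5 = $451.56 thousand.

$451.56 thousand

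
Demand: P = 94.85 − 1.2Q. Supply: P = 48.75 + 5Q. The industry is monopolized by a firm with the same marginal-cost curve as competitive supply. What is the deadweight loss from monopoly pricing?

4.51

Competitive equilibrium: 94.85 − 1.2Q = 48.75 + 5Q → Q* = 7.4355, P* = 85.9274.
Marginal revenue: MR = 94.85 − 2.4Q. Set MR = MC: 94.85 − 2.4Q = 48.75 + 5Q → Q_m = 6.2297.
Price P_m = 94.85 − 1.2·6.2297 = 87.3744; MC(Q_m) = 48.75 + 5·6.2297 = 79.8985.
Competitive Q* = 7.4355, so ΔQ = 1.2058; wedge = 87.3744 − 79.8985 = 7.4759.
Deadweight loss = ½ × 1.2058 × 7.4759 = 4.51.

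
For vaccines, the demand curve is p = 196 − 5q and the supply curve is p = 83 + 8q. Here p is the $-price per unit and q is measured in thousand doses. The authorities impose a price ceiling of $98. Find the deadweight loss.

Competitive equilibrium: 196 − 5q = 83 + 8q → q* = 8.6923, p* = 152.5385.
At the ceiling p = 98, quantity supplied = (98 − 83)/8 = 1.875.
Willingness to pay at q' = 1.875: 196 − 5·1.875 = 186.625.
Δq = 8.6923 − 1.875 = 6.8173; wedge = 186.625 − 98 = 88.625.
Deadweight loss = ½ × 6.8173 × 88.625 = $302.09 thousand.

$302.09 thousand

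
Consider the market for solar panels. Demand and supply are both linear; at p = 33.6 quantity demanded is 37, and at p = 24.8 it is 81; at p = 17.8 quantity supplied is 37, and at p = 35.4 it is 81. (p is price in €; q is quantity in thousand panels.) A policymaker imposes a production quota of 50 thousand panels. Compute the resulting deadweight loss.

Demand slope = (24.8 − 33.6)/(81 − 37) = −0.2, so p = 41 − 0.2q.
Supply slope = (35.4 − 17.8)/(81 − 37) = 0.4, so p = 3 + 0.4q.
Competitive equilibrium: 41 − 0.2q = 3 + 0.4q → q* = 63.3333, p* = 28.3333.
At q = 50: demand price = 41 − 0.2·50 = 31; supply price = 3 + 0.4·50 = 23.
Δq = 63.3333 − 50 = 13.3333; wedge = 31 − 23 = 8.
DWL = ½ × 13.3333 × 8 = €53.33 thousand.

€53.33 thousand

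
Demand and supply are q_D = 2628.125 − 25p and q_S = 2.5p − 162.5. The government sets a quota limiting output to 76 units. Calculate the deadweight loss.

In inverse form: demand p = 105.125 − 0.04q, supply p = 65 + 0.4q.
Competitive equilibrium: 105.125 − 0.04q = 65 + 0.4q → q* = 91.1932, p* = 101.4773.
At q = 76: demand price = 105.125 − 0.04·76 = 102.085; supply price = 65 + 0.4·76 = 95.4.
Δq = 91.1932 − 76 = 15.1932; wedge = 102.085 − 95.4 = 6.685.
Welfare loss = ½ × 15.1932 × 6.685 = 50.78.

50.78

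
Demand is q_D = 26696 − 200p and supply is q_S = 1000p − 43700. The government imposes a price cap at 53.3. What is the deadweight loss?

In inverse form: demand p = 133.48 − 0.005q, supply p = 43.7 + 0.001q.
Competitive equilibrium: 133.48 − 0.005q = 43.7 + 0.001q → q* = 14963.3333, p* = 58.6633.
At the ceiling p = 53.3, quantity supplied = (53.3 − 43.7)/0.001 = 9600.
Willingness to pay at q' = 9600: 133.48 − 0.005·9600 = 85.48.
Δq = 14963.3333 − 9600 = 5363.3333; wedge = 85.48 − 53.3 = 32.18.
Welfare loss = ½ × 5363.3333 × 32.18 = 86296.03.

86296.03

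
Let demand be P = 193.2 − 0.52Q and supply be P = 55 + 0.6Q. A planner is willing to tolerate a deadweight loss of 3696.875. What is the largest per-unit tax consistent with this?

91

Competitive equilibrium: 193.2 − 0.52Q = 55 + 0.6Q → Q* = 123.3929, P* = 129.0357.
A tax t gives ΔQ = t/1.12 and wedge t, so DWL = t²/2.24.
t²/2.24 = 3696.875 → t² = 8281 → t = 91.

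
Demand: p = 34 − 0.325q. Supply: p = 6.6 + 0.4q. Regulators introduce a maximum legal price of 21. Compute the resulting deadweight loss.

Competitive equilibrium: 34 − 0.325q = 6.6 + 0.4q → q* = 37.7931, p* = 21.7172.
At the ceiling p = 21, quantity supplied = (21 − 6.6)/0.4 = 36.
Willingness to pay at q' = 36: 34 − 0.325·36 = 22.3.
Δq = 37.7931 − 36 = 1.7931; wedge = 22.3 − 21 = 1.3.
DWL = ½ × 1.7931 × 1.3 = 1.17.

1.17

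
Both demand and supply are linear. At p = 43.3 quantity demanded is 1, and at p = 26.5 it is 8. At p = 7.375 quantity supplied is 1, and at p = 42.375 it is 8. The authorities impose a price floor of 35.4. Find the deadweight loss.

9.04

Demand slope = (26.5 − 43.3)/(8 − 1) = −2.4, so p = 45.7 − 2.4q.
Supply slope = (42.375 − 7.375)/(8 − 1) = 5, so p = 2.375 + 5q.
Competitive equilibrium: 45.7 − 2.4q = 2.375 + 5q → q* = 5.8547, p* = 31.6486.
At the floor p = 35.4, quantity demanded = (45.7 − 35.4)/2.4 = 4.2917.
Sellers' marginal cost at q' = 4.2917: 2.375 + 5·4.2917 = 23.8335.
Δq = 5.8547 − 4.2917 = 1.563; wedge = 35.4 − 23.8335 = 11.5665.
Deadweight loss = ½ × 1.563 × 11.5665 = 9.04.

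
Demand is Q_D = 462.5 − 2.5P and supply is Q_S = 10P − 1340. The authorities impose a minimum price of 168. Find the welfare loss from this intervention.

885.06

In inverse form: demand P = 185 − 0.4Q, supply P = 134 + 0.1Q.
Competitive equilibrium: 185 − 0.4Q = 134 + 0.1Q → Q* = 102, P* = 144.2.
At the floor P = 168, quantity demanded = (185 − 168)/0.4 = 42.5.
Sellers' marginal cost at Q' = 42.5: 134 + 0.1·42.5 = 138.25.
ΔQ = 102 − 42.5 = 59.5; wedge = 168 − 138.25 = 29.75.
Deadweight loss = ½ × 59.5 × 29.75 = 885.06.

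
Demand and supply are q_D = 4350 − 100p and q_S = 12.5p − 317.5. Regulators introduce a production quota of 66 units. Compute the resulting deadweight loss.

821.48

In inverse form: demand p = 43.5 − 0.01q, supply p = 25.4 + 0.08q.
Competitive equilibrium: 43.5 − 0.01q = 25.4 + 0.08q → q* = 201.1111, p* = 41.4889.
At q = 66: demand price = 43.5 − 0.01·66 = 42.84; supply price = 25.4 + 0.08·66 = 30.68.
Δq = 201.1111 − 66 = 135.1111; wedge = 42.84 − 30.68 = 12.16.
Deadweight loss = ½ × 135.1111 × 12.16 = 821.48.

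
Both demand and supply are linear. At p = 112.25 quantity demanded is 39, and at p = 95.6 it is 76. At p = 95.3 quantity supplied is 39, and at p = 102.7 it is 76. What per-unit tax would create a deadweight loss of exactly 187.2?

Demand slope = (95.6 − 112.25)/(76 − 39) = −0.45, so p = 129.8 − 0.45q.
Supply slope = (102.7 − 95.3)/(76 − 39) = 0.2, so p = 87.5 + 0.2q.
Competitive equilibrium: 129.8 − 0.45q = 87.5 + 0.2q → q* = 65.0769, p* = 100.5154.
A tax t gives Δq = t/0.65 and wedge t, so DWL = t²/1.3.
t²/1.3 = 187.2 → t² = 243.36 → t = 15.6.

15.6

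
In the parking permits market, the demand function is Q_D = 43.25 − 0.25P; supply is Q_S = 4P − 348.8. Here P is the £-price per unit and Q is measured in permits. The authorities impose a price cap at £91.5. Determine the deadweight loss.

£18.98

In inverse form: demand P = 173 − 4Q, supply P = 87.2 + 0.25Q.
Competitive equilibrium: 173 − 4Q = 87.2 + 0.25Q → Q* = 20.1882, P* = 92.2471.
At the ceiling P = 91.5, quantity supplied = (91.5 − 87.2)/0.25 = 17.2.
Willingness to pay at Q' = 17.2: 173 − 4·17.2 = 104.2.
ΔQ = 20.1882 − 17.2 = 2.9882; wedge = 104.2 − 91.5 = 12.7.
DWL = ½ × 2.9882 × 12.7 = £18.98.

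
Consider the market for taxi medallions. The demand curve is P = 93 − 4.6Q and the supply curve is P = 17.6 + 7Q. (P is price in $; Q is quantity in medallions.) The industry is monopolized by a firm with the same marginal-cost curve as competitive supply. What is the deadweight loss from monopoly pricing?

Competitive equilibrium: 93 − 4.6Q = 17.6 + 7Q → Q* = 6.5, P* = 63.1.
Marginal revenue: MR = 93 − 9.2Q. Set MR = MC: 93 − 9.2Q = 17.6 + 7Q → Q_m = 4.6543.
Price P_m = 93 − 4.6·4.6543 = 71.5902; MC(Q_m) = 17.6 + 7·4.6543 = 50.1801.
Competitive Q* = 6.5, so ΔQ = 1.8457; wedge = 71.5902 − 50.1801 = 21.4101.
The triangle = ½ × 1.8457 × 21.4101 = $19.76.

$19.76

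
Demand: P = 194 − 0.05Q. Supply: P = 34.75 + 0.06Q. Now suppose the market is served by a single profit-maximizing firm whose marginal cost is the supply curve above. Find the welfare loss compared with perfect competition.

11257.35

Competitive equilibrium: 194 − 0.05Q = 34.75 + 0.06Q → Q* = 1447.7273, P* = 121.6136.
Marginal revenue: MR = 194 − 0.1Q. Set MR = MC: 194 − 0.1Q = 34.75 + 0.06Q → Q_m = 995.3125.
Price P_m = 194 − 0.05·995.3125 = 144.2344; MC(Q_m) = 34.75 + 0.06·995.3125 = 94.4688.
Competitive Q* = 1447.7273, so ΔQ = 452.4148; wedge = 144.2344 − 94.4688 = 49.7656.
Deadweight loss = ½ × 452.4148 × 49.7656 = 11257.35.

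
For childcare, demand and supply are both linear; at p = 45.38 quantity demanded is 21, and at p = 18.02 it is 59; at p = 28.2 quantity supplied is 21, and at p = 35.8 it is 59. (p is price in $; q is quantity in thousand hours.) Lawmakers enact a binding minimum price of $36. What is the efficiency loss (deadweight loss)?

Demand slope = (18.02 − 45.38)/(59 − 21) = −0.72, so p = 60.5 − 0.72q.
Supply slope = (35.8 − 28.2)/(59 − 21) = 0.2, so p = 24 + 0.2q.
Competitive equilibrium: 60.5 − 0.72q = 24 + 0.2q → q* = 39.6739, p* = 31.9348.
At the floor p = 36, quantity demanded = (60.5 − 36)/0.72 = 34.0278.
Sellers' marginal cost at q' = 34.0278: 24 + 0.2·34.0278 = 30.8056.
Δq = 39.6739 − 34.0278 = 5.6461; wedge = 36 − 30.8056 = 5.1944.
Welfare loss = ½ × 5.6461 × 5.1944 = $14.66 thousand.

$14.66 thousand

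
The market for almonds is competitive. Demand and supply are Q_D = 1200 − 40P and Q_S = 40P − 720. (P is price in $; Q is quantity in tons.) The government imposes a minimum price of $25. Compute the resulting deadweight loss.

In inverse form: demand P = 30 − 0.025Q, supply P = 18 + 0.025Q.
Competitive equilibrium: 30 − 0.025Q = 18 + 0.025Q → Q* = 240, P* = 24.
At the floor P = 25, quantity demanded = (30 − 25)/0.025 = 200.
Sellers' marginal cost at Q' = 200: 18 + 0.025·200 = 23.
ΔQ = 240 − 200 = 40; wedge = 25 − 23 = 2.
DWL = ½ × 40 × 2 = $40.

$40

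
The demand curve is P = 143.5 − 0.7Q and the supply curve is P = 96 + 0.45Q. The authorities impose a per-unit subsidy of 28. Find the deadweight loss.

Competitive equilibrium: 143.5 − 0.7Q = 96 + 0.45Q → Q* = 41.3043, P* = 114.587.
The subsidy lowers effective supply by 28: P = 68 + 0.45Q.
New quantity: 143.5 − 0.7Q = 68 + 0.45Q → Q' = 65.6522.
Overproduction ΔQ = 65.6522 − 41.3043 = 24.3479; wedge = subsidy = 28.
The triangle = ½ × 24.3479 × 28 = 340.87.

340.87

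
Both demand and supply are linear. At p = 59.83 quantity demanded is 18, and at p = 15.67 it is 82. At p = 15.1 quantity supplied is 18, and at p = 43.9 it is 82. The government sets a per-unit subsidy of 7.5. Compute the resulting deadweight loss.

24.67

Demand slope = (15.67 − 59.83)/(82 − 18) = −0.69, so p = 72.25 − 0.69q.
Supply slope = (43.9 − 15.1)/(82 − 18) = 0.45, so p = 7 + 0.45q.
Competitive equilibrium: 72.25 − 0.69q = 7 + 0.45q → q* = 57.2368, p* = 32.7566.
The subsidy lowers effective supply by 7.5: p = 0.45q − 0.5.
New quantity: 72.25 − 0.69q = 0.45q − 0.5 → q' = 63.8158.
Overproduction Δq = 63.8158 − 57.2368 = 6.579; wedge = subsidy = 7.5.
Deadweight loss = ½ × 6.579 × 7.5 = 24.67.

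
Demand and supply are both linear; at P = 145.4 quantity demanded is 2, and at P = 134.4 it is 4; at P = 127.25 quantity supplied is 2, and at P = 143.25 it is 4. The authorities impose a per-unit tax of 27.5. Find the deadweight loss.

28.01

Demand slope = (134.4 − 145.4)/(4 − 2) = −5.5, so P = 156.4 − 5.5Q.
Supply slope = (143.25 − 127.25)/(4 − 2) = 8, so P = 111.25 + 8Q.
Competitive equilibrium: 156.4 − 5.5Q = 111.25 + 8Q → Q* = 3.3444, P* = 138.0056.
With the tax, the buyer price exceeds the seller price by 27.5: (156.4 − 5.5Q) − (111.25 + 8Q) = 27.5 → Q' = 1.3074.
ΔQ = 3.3444 − 1.3074 = 2.037; the wedge equals the tax, 27.5.
Welfare loss = ½ × 2.037 × 27.5 = 28.01.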